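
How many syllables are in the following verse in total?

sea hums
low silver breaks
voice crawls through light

Line 1: sea (1), hums (1) → 2
Line 2: low (1), silver (2), breaks (1) → 4
Line 3: voice (1), crawls (1), through (1), light (1) → 4
Total: 2 + 4 + 4 = 10

10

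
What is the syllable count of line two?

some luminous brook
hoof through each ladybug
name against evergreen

Line two: hoof (1), through (1), each (1), ladybug (3) → 6

6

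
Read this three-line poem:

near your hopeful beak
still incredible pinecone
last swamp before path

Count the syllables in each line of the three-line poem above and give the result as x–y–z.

Line 1: "near your hopeful beak": 1+1+2+1 = 5
Line 2: "still incredible pinecone": 1+4+2 = 7
Line 3: "last swamp before path": 1+1+2+1 = 5

5–7–5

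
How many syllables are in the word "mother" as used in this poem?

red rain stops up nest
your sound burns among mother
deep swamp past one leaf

2

"mother" has 2 syllables.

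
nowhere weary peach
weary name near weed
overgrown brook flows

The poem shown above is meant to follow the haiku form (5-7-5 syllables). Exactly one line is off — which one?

Line 2

Line 1: nowhere(2) + weary(2) + peach(1) = 5 ✓
Line 2: weary(2) + name(1) + near(1) + weed(1) = 5 (expected 7)
Line 3: overgrown(3) + brook(1) + flows(1) = 5 ✓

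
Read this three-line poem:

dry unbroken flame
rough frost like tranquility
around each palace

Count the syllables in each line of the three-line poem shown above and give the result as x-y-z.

5-7-5

Line 1: "dry unbroken flame": 1+3+1 = 5
Line 2: "rough frost like tranquility": 1+1+1+4 = 7
Line 3: "around each palace": 2+1+2 = 5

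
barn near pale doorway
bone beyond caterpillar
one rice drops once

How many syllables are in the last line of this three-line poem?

The last line: one (1), rice (1), drops (1), once (1) → 4

4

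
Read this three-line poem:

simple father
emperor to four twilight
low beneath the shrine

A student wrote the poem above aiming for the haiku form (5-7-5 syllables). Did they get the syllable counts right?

No

Line 1: simple(2) + father(2) = 4 (expected 5)
Line 2: emperor(3) + to(1) + four(1) + twilight(2) = 7 ✓
Line 3: low(1) + beneath(2) + the(1) + shrine(1) = 5 ✓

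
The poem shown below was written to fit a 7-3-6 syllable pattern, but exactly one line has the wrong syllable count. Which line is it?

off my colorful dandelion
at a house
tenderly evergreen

The first line

Line 1: off (1), my (1), colorful (3), dandelion (4) → 9 (expected 7)
Line 2: at (1), a (1), house (1) → 3 ✓
Line 3: tenderly (3), evergreen (3) → 6 ✓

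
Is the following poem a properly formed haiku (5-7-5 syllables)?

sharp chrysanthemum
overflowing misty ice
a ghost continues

Yes

Line 1: "sharp chrysanthemum": 1+4 = 5 ✓
Line 2: "overflowing misty ice": 4+2+1 = 7 ✓
Line 3: "a ghost continues": 1+1+3 = 5 ✓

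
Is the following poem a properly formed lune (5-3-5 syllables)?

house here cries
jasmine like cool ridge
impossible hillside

No

Line 1: house(1) + here(1) + cries(1) = 3 (expected 5)
Line 2: jasmine(2) + like(1) + cool(1) + ridge(1) = 5 (expected 3)
Line 3: impossible(4) + hillside(2) = 6 (expected 5)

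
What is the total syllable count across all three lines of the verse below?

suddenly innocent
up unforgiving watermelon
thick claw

17

Line 1: suddenly(3) + innocent(3) = 6
Line 2: up(1) + unforgiving(4) + watermelon(4) = 9
Line 3: thick(1) + claw(1) = 2
Total: 6 + 9 + 2 = 17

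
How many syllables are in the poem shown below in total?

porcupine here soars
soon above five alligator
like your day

Line 1: porcupine(3) + here(1) + soars(1) = 5
Line 2: soon(1) + above(2) + five(1) + alligator(4) = 8
Line 3: like(1) + your(1) + day(1) = 3
Total: 5 + 8 + 3 = 16

16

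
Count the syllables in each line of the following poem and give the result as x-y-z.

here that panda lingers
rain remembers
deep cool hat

6-4-3

Line 1: here(1) + that(1) + panda(2) + lingers(2) = 6
Line 2: rain(1) + remembers(3) = 4
Line 3: deep(1) + cool(1) + hat(1) = 3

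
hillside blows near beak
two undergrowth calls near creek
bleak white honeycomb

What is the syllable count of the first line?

5

The first line: hillside(2) + blows(1) + near(1) + beak(1) = 5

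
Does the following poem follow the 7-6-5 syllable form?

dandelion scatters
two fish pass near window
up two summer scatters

Line 1: "dandelion scatters": 4+2 = 6 (expected 7)
Line 2: "two fish pass near window": 1+1+1+1+2 = 6 ✓
Line 3: "up two summer scatters": 1+1+2+2 = 6 (expected 5)

No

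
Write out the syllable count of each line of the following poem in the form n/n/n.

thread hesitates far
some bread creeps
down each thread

5/3/3

Line 1: thread (1), hesitates (3), far (1) → 5
Line 2: some (1), bread (1), creeps (1) → 3
Line 3: down (1), each (1), thread (1) → 3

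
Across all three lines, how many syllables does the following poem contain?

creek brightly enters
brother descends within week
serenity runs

17

Line 1: creek(1) + brightly(2) + enters(2) = 5
Line 2: brother(2) + descends(2) + within(2) + week(1) = 7
Line 3: serenity(4) + runs(1) = 5
Total: 5 + 7 + 5 = 17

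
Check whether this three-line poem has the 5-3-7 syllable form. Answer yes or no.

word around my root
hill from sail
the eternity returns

Line 1: word(1) + around(2) + my(1) + root(1) = 5 ✓
Line 2: hill(1) + from(1) + sail(1) = 3 ✓
Line 3: the(1) + eternity(4) + returns(2) = 7 ✓

Yes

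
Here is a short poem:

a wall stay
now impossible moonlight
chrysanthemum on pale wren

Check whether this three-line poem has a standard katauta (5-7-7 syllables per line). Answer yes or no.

No

Line 1: "a wall stay": 1+1+1 = 3 (expected 5)
Line 2: "now impossible moonlight": 1+4+2 = 7 ✓
Line 3: "chrysanthemum on pale wren": 4+1+1+1 = 7 ✓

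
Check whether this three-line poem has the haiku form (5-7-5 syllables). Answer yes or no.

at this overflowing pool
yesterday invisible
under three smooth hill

Line 1: at(1) + this(1) + overflowing(4) + pool(1) = 7 (expected 5)
Line 2: yesterday(3) + invisible(4) = 7 ✓
Line 3: under(2) + three(1) + smooth(1) + hill(1) = 5 ✓

No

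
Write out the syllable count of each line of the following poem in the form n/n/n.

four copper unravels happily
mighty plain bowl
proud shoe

Line 1: four (1), copper (2), unravels (3), happily (3) → 9
Line 2: mighty (2), plain (1), bowl (1) → 4
Line 3: proud (1), shoe (1) → 2

9/4/2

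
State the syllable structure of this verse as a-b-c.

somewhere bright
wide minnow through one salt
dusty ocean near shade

Line 1: somewhere (2), bright (1) → 3
Line 2: wide (1), minnow (2), through (1), one (1), salt (1) → 6
Line 3: dusty (2), ocean (2), near (1), shade (1) → 6

3-6-6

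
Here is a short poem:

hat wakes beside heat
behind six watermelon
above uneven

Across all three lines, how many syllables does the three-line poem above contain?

Line 1: hat(1) + wakes(1) + beside(2) + heat(1) = 5
Line 2: behind(2) + six(1) + watermelon(4) = 7
Line 3: above(2) + uneven(3) = 5
Total: 5 + 7 + 5 = 17

17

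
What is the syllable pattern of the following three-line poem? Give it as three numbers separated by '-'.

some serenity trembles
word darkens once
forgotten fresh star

Line 1: some (1), serenity (4), trembles (2) → 7
Line 2: word (1), darkens (2), once (1) → 4
Line 3: forgotten (3), fresh (1), star (1) → 5

7-4-5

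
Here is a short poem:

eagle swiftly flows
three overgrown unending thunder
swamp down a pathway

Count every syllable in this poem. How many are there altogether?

19

Line 1: eagle (2), swiftly (2), flows (1) → 5
Line 2: three (1), overgrown (3), unending (3), thunder (2) → 9
Line 3: swamp (1), down (1), a (1), pathway (2) → 5
Total: 5 + 9 + 5 = 19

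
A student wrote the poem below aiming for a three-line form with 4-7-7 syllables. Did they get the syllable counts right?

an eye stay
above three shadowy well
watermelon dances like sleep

No

Line 1: an (1), eye (1), stay (1) → 3 (expected 4)
Line 2: above (2), three (1), shadowy (3), well (1) → 7 ✓
Line 3: watermelon (4), dances (2), like (1), sleep (1) → 8 (expected 7)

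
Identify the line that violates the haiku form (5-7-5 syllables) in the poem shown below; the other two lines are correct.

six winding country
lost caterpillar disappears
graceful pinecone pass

Line 1: six (1), winding (2), country (2) → 5 ✓
Line 2: lost (1), caterpillar (4), disappears (3) → 8 (expected 7)
Line 3: graceful (2), pinecone (2), pass (1) → 5 ✓

The second line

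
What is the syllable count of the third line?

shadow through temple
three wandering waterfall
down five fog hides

4

The third line: "down five fog hides": 1+1+1+1 = 4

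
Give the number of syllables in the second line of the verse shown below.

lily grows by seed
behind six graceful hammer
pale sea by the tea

The second line: behind(2) + six(1) + graceful(2) + hammer(2) = 7

7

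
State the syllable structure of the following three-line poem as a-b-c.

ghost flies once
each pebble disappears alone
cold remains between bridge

Line 1: ghost (1), flies (1), once (1) → 3
Line 2: each (1), pebble (2), disappears (3), alone (2) → 8
Line 3: cold (1), remains (2), between (2), bridge (1) → 6

3-8-6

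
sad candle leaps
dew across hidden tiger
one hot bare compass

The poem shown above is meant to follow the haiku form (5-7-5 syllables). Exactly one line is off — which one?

Line 1: "sad candle leaps": 1+2+1 = 4 (expected 5)
Line 2: "dew across hidden tiger": 1+2+2+2 = 7 ✓
Line 3: "one hot bare compass": 1+1+1+2 = 5 ✓

The first line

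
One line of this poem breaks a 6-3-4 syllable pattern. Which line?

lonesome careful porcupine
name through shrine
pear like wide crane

Line 1

Line 1: lonesome(2) + careful(2) + porcupine(3) = 7 (expected 6)
Line 2: name(1) + through(1) + shrine(1) = 3 ✓
Line 3: pear(1) + like(1) + wide(1) + crane(1) = 4 ✓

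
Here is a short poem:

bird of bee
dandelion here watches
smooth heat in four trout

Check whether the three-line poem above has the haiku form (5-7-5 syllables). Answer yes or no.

Line 1: bird (1), of (1), bee (1) → 3 (expected 5)
Line 2: dandelion (4), here (1), watches (2) → 7 ✓
Line 3: smooth (1), heat (1), in (1), four (1), trout (1) → 5 ✓

No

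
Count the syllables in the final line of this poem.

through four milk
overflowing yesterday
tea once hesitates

5

The final line: "tea once hesitates": 1+1+3 = 5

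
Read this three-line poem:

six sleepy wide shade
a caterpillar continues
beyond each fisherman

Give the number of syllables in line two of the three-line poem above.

8

Line two: a (1), caterpillar (4), continues (3) → 8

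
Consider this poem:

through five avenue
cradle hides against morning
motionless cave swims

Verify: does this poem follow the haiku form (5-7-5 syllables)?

Yes

Line 1: "through five avenue": 1+1+3 = 5 ✓
Line 2: "cradle hides against morning": 2+1+2+2 = 7 ✓
Line 3: "motionless cave swims": 3+1+1 = 5 ✓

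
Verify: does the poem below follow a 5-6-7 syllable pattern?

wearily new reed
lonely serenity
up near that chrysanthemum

Yes

Line 1: wearily(3) + new(1) + reed(1) = 5 ✓
Line 2: lonely(2) + serenity(4) = 6 ✓
Line 3: up(1) + near(1) + that(1) + chrysanthemum(4) = 7 ✓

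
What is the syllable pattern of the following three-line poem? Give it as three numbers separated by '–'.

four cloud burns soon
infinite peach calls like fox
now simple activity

Line 1: four(1) + cloud(1) + burns(1) + soon(1) = 4
Line 2: infinite(3) + peach(1) + calls(1) + like(1) + fox(1) = 7
Line 3: now(1) + simple(2) + activity(4) = 7

4–7–7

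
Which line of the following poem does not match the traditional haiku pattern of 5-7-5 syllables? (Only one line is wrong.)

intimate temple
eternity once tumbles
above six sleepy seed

Line 3

Line 1: "intimate temple": 3+2 = 5 ✓
Line 2: "eternity once tumbles": 4+1+2 = 7 ✓
Line 3: "above six sleepy seed": 2+1+2+1 = 6 (expected 5)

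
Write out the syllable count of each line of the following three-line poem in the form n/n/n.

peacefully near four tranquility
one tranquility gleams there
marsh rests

9/7/2

Line 1: "peacefully near four tranquility": 3+1+1+4 = 9
Line 2: "one tranquility gleams there": 1+4+1+1 = 7
Line 3: "marsh rests": 1+1 = 2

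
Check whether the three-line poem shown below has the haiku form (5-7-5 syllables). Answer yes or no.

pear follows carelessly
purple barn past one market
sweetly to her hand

Line 1: pear(1) + follows(2) + carelessly(3) = 6 (expected 5)
Line 2: purple(2) + barn(1) + past(1) + one(1) + market(2) = 7 ✓
Line 3: sweetly(2) + to(1) + her(1) + hand(1) = 5 ✓

No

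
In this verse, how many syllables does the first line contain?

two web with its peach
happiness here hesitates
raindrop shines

The first line: two (1), web (1), with (1), its (1), peach (1) → 5

5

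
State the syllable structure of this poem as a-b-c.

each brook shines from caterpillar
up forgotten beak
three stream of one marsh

Line 1: each(1) + brook(1) + shines(1) + from(1) + caterpillar(4) = 8
Line 2: up(1) + forgotten(3) + beak(1) = 5
Line 3: three(1) + stream(1) + of(1) + one(1) + marsh(1) = 5

8-5-5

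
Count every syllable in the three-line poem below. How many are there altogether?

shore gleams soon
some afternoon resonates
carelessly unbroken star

Line 1: shore(1) + gleams(1) + soon(1) = 3
Line 2: some(1) + afternoon(3) + resonates(3) = 7
Line 3: carelessly(3) + unbroken(3) + star(1) = 7
Total: 3 + 7 + 7 = 17

17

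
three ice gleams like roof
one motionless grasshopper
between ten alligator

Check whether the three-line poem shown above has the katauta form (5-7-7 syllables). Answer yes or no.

Yes

Line 1: three (1), ice (1), gleams (1), like (1), roof (1) → 5 ✓
Line 2: one (1), motionless (3), grasshopper (3) → 7 ✓
Line 3: between (2), ten (1), alligator (4) → 7 ✓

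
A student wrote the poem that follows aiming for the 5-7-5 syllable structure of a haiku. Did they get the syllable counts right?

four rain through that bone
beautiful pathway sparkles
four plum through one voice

Yes

Line 1: four(1) + rain(1) + through(1) + that(1) + bone(1) = 5 ✓
Line 2: beautiful(3) + pathway(2) + sparkles(2) = 7 ✓
Line 3: four(1) + plum(1) + through(1) + one(1) + voice(1) = 5 ✓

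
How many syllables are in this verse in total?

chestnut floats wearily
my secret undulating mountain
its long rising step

Line 1: chestnut (2), floats (1), wearily (3) → 6
Line 2: my (1), secret (2), undulating (4), mountain (2) → 9
Line 3: its (1), long (1), rising (2), step (1) → 5
Total: 6 + 9 + 5 = 20

20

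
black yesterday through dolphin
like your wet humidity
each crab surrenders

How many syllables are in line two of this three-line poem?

7

Line two: like(1) + your(1) + wet(1) + humidity(4) = 7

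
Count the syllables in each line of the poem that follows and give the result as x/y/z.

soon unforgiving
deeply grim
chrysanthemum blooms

Line 1: "soon unforgiving": 1+4 = 5
Line 2: "deeply grim": 2+1 = 3
Line 3: "chrysanthemum blooms": 4+1 = 5

5/3/5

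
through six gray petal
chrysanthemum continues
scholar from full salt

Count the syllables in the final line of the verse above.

The final line: scholar (2), from (1), full (1), salt (1) → 5

5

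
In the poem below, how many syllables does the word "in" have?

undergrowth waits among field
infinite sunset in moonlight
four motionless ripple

1

"in" has 1 syllable.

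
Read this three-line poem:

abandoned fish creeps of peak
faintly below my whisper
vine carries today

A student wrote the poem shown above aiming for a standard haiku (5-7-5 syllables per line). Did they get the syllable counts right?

Line 1: "abandoned fish creeps of peak": 3+1+1+1+1 = 7 (expected 5)
Line 2: "faintly below my whisper": 2+2+1+2 = 7 ✓
Line 3: "vine carries today": 1+2+2 = 5 ✓

No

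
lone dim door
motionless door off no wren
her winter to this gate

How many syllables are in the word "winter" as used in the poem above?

"winter" has 2 syllables.

2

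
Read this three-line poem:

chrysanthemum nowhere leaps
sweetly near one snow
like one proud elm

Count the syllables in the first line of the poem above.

The first line: chrysanthemum(4) + nowhere(2) + leaps(1) = 7

7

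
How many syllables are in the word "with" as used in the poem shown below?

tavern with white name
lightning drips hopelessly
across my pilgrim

1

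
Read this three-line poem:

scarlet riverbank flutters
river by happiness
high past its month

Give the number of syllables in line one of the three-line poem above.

Line one: scarlet (2), riverbank (3), flutters (2) → 7

7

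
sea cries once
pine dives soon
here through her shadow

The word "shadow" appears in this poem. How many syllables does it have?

"shadow" has 2 syllables.

2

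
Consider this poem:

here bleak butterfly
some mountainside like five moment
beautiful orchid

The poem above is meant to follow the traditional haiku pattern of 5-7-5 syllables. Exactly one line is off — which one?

Line 1: here (1), bleak (1), butterfly (3) → 5 ✓
Line 2: some (1), mountainside (3), like (1), five (1), moment (2) → 8 (expected 7)
Line 3: beautiful (3), orchid (2) → 5 ✓

Line 2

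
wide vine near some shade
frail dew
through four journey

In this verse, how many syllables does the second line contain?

2

The second line: frail (1), dew (1) → 2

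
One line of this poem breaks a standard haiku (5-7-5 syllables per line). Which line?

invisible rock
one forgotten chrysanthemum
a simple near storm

The second line

Line 1: invisible (4), rock (1) → 5 ✓
Line 2: one (1), forgotten (3), chrysanthemum (4) → 8 (expected 7)
Line 3: a (1), simple (2), near (1), storm (1) → 5 ✓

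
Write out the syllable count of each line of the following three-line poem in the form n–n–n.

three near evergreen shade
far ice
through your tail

6–2–3

Line 1: three (1), near (1), evergreen (3), shade (1) → 6
Line 2: far (1), ice (1) → 2
Line 3: through (1), your (1), tail (1) → 3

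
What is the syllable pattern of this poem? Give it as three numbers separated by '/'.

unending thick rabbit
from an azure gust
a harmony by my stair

Line 1: unending (3), thick (1), rabbit (2) → 6
Line 2: from (1), an (1), azure (2), gust (1) → 5
Line 3: a (1), harmony (3), by (1), my (1), stair (1) → 7

6/5/7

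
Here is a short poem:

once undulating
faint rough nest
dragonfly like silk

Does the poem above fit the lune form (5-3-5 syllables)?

Line 1: once (1), undulating (4) → 5 ✓
Line 2: faint (1), rough (1), nest (1) → 3 ✓
Line 3: dragonfly (3), like (1), silk (1) → 5 ✓

Yes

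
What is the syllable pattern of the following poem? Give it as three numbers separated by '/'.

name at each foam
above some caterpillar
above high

4/7/3

Line 1: "name at each foam": 1+1+1+1 = 4
Line 2: "above some caterpillar": 2+1+4 = 7
Line 3: "above high": 2+1 = 3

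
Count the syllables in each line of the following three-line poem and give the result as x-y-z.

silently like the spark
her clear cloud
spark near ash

6-3-3

Line 1: "silently like the spark": 3+1+1+1 = 6
Line 2: "her clear cloud": 1+1+1 = 3
Line 3: "spark near ash": 1+1+1 = 3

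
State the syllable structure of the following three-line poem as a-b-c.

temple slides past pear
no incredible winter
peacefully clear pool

Line 1: temple(2) + slides(1) + past(1) + pear(1) = 5
Line 2: no(1) + incredible(4) + winter(2) = 7
Line 3: peacefully(3) + clear(1) + pool(1) = 5

5-7-5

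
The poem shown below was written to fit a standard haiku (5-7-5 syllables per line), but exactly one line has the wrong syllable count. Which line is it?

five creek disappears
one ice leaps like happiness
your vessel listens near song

The third line

Line 1: five (1), creek (1), disappears (3) → 5 ✓
Line 2: one (1), ice (1), leaps (1), like (1), happiness (3) → 7 ✓
Line 3: your (1), vessel (2), listens (2), near (1), song (1) → 7 (expected 5)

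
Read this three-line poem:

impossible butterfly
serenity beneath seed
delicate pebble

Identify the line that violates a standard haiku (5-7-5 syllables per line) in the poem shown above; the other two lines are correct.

Line 1: impossible (4), butterfly (3) → 7 (expected 5)
Line 2: serenity (4), beneath (2), seed (1) → 7 ✓
Line 3: delicate (3), pebble (2) → 5 ✓

Line 1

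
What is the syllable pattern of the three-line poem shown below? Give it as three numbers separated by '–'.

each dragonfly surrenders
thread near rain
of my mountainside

7–3–5

Line 1: each (1), dragonfly (3), surrenders (3) → 7
Line 2: thread (1), near (1), rain (1) → 3
Line 3: of (1), my (1), mountainside (3) → 5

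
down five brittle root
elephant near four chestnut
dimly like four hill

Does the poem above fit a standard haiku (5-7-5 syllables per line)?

Line 1: down (1), five (1), brittle (2), root (1) → 5 ✓
Line 2: elephant (3), near (1), four (1), chestnut (2) → 7 ✓
Line 3: dimly (2), like (1), four (1), hill (1) → 5 ✓

Yes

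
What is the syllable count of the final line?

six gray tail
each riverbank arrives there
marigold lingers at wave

7

The final line: marigold(3) + lingers(2) + at(1) + wave(1) = 7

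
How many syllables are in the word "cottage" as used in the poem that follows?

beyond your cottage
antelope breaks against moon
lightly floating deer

2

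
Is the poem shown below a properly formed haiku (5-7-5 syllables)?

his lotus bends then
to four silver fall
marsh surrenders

Line 1: his (1), lotus (2), bends (1), then (1) → 5 ✓
Line 2: to (1), four (1), silver (2), fall (1) → 5 (expected 7)
Line 3: marsh (1), surrenders (3) → 4 (expected 5)

No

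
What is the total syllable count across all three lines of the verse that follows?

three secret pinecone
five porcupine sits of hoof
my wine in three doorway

Line 1: three (1), secret (2), pinecone (2) → 5
Line 2: five (1), porcupine (3), sits (1), of (1), hoof (1) → 7
Line 3: my (1), wine (1), in (1), three (1), doorway (2) → 6
Total: 5 + 7 + 6 = 18

18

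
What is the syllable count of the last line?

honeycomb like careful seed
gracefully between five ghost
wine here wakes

3

The last line: "wine here wakes": 1+1+1 = 3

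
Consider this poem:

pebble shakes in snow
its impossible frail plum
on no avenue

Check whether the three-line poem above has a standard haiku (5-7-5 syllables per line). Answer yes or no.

Yes

Line 1: pebble (2), shakes (1), in (1), snow (1) → 5 ✓
Line 2: its (1), impossible (4), frail (1), plum (1) → 7 ✓
Line 3: on (1), no (1), avenue (3) → 5 ✓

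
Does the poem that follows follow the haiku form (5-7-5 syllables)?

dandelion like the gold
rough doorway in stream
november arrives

Line 1: dandelion(4) + like(1) + the(1) + gold(1) = 7 (expected 5)
Line 2: rough(1) + doorway(2) + in(1) + stream(1) = 5 (expected 7)
Line 3: november(3) + arrives(2) = 5 ✓

No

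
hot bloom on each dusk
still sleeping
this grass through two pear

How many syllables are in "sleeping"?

2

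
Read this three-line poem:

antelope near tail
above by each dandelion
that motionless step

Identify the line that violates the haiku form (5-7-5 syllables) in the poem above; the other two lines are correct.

Line 2

Line 1: "antelope near tail": 3+1+1 = 5 ✓
Line 2: "above by each dandelion": 2+1+1+4 = 8 (expected 7)
Line 3: "that motionless step": 1+3+1 = 5 ✓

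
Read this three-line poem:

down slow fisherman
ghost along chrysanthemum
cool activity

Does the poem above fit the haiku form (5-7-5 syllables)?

Yes

Line 1: "down slow fisherman": 1+1+3 = 5 ✓
Line 2: "ghost along chrysanthemum": 1+2+4 = 7 ✓
Line 3: "cool activity": 1+4 = 5 ✓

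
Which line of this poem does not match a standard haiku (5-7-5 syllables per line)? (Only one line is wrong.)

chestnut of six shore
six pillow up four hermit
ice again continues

The third line

Line 1: chestnut (2), of (1), six (1), shore (1) → 5 ✓
Line 2: six (1), pillow (2), up (1), four (1), hermit (2) → 7 ✓
Line 3: ice (1), again (2), continues (3) → 6 (expected 5)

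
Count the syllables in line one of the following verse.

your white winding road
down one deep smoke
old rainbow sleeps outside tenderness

5

Line one: "your white winding road": 1+1+2+1 = 5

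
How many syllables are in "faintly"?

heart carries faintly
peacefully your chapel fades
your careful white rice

2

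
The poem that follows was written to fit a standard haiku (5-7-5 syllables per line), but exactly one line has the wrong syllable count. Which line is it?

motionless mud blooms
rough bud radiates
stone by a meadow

The second line

Line 1: motionless(3) + mud(1) + blooms(1) = 5 ✓
Line 2: rough(1) + bud(1) + radiates(3) = 5 (expected 7)
Line 3: stone(1) + by(1) + a(1) + meadow(2) = 5 ✓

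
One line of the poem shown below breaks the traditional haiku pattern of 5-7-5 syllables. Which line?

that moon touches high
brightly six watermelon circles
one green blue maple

The second line

Line 1: that(1) + moon(1) + touches(2) + high(1) = 5 ✓
Line 2: brightly(2) + six(1) + watermelon(4) + circles(2) = 9 (expected 7)
Line 3: one(1) + green(1) + blue(1) + maple(2) = 5 ✓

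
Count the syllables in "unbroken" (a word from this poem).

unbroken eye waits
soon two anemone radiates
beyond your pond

3

"unbroken" has 3 syllables.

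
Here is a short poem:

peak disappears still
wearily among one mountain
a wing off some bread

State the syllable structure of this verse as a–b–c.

Line 1: peak (1), disappears (3), still (1) → 5
Line 2: wearily (3), among (2), one (1), mountain (2) → 8
Line 3: a (1), wing (1), off (1), some (1), bread (1) → 5

5–8–5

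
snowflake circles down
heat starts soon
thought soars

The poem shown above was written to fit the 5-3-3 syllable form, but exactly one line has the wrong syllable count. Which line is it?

Line 3

Line 1: snowflake(2) + circles(2) + down(1) = 5 ✓
Line 2: heat(1) + starts(1) + soon(1) = 3 ✓
Line 3: thought(1) + soars(1) = 2 (expected 3)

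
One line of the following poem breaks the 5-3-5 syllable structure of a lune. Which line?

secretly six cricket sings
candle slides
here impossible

Line 1: secretly(3) + six(1) + cricket(2) + sings(1) = 7 (expected 5)
Line 2: candle(2) + slides(1) = 3 ✓
Line 3: here(1) + impossible(4) = 5 ✓

The first line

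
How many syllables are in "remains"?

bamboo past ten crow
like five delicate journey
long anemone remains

2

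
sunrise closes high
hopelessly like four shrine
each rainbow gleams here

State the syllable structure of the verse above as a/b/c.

Line 1: "sunrise closes high": 2+2+1 = 5
Line 2: "hopelessly like four shrine": 3+1+1+1 = 6
Line 3: "each rainbow gleams here": 1+2+1+1 = 5

5/6/5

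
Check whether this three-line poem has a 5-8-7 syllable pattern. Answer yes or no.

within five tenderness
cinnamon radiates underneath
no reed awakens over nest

No

Line 1: "within five tenderness": 2+1+3 = 6 (expected 5)
Line 2: "cinnamon radiates underneath": 3+3+3 = 9 (expected 8)
Line 3: "no reed awakens over nest": 1+1+3+2+1 = 8 (expected 7)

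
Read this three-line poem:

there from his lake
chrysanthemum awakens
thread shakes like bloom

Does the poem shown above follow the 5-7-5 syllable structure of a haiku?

Line 1: "there from his lake": 1+1+1+1 = 4 (expected 5)
Line 2: "chrysanthemum awakens": 4+3 = 7 ✓
Line 3: "thread shakes like bloom": 1+1+1+1 = 4 (expected 5)

No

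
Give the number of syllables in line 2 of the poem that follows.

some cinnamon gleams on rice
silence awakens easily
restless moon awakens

Line 2: "silence awakens easily": 2+3+3 = 8

8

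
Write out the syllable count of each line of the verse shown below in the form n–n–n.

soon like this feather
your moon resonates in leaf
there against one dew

Line 1: soon (1), like (1), this (1), feather (2) → 5
Line 2: your (1), moon (1), resonates (3), in (1), leaf (1) → 7
Line 3: there (1), against (2), one (1), dew (1) → 5

5–7–5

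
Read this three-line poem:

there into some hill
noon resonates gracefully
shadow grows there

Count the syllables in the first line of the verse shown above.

5

The first line: there(1) + into(2) + some(1) + hill(1) = 5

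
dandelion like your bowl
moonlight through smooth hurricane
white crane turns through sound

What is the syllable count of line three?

Line three: white (1), crane (1), turns (1), through (1), sound (1) → 5

5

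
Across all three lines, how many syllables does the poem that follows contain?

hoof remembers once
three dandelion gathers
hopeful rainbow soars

17

Line 1: "hoof remembers once": 1+3+1 = 5
Line 2: "three dandelion gathers": 1+4+2 = 7
Line 3: "hopeful rainbow soars": 2+2+1 = 5
Total: 5 + 7 + 5 = 17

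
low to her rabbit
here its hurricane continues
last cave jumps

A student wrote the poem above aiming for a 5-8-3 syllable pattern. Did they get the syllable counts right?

Line 1: low(1) + to(1) + her(1) + rabbit(2) = 5 ✓
Line 2: here(1) + its(1) + hurricane(3) + continues(3) = 8 ✓
Line 3: last(1) + cave(1) + jumps(1) = 3 ✓

Yes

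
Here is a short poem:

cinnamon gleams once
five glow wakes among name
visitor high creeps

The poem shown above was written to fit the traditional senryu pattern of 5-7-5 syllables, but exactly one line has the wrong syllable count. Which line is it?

Line 2

Line 1: cinnamon(3) + gleams(1) + once(1) = 5 ✓
Line 2: five(1) + glow(1) + wakes(1) + among(2) + name(1) = 6 (expected 7)
Line 3: visitor(3) + high(1) + creeps(1) = 5 ✓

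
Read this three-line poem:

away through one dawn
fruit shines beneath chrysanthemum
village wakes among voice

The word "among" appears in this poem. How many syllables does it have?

2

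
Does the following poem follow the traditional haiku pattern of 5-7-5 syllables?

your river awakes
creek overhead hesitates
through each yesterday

Yes

Line 1: your(1) + river(2) + awakes(2) = 5 ✓
Line 2: creek(1) + overhead(3) + hesitates(3) = 7 ✓
Line 3: through(1) + each(1) + yesterday(3) = 5 ✓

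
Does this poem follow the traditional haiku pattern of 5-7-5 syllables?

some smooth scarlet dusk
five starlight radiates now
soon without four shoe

Yes

Line 1: some(1) + smooth(1) + scarlet(2) + dusk(1) = 5 ✓
Line 2: five(1) + starlight(2) + radiates(3) + now(1) = 7 ✓
Line 3: soon(1) + without(2) + four(1) + shoe(1) = 5 ✓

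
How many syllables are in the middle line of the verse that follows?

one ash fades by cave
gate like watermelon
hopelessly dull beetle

The middle line: gate (1), like (1), watermelon (4) → 6

6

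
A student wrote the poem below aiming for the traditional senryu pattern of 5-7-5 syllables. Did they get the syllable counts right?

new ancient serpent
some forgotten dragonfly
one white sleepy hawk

Line 1: new(1) + ancient(2) + serpent(2) = 5 ✓
Line 2: some(1) + forgotten(3) + dragonfly(3) = 7 ✓
Line 3: one(1) + white(1) + sleepy(2) + hawk(1) = 5 ✓

Yes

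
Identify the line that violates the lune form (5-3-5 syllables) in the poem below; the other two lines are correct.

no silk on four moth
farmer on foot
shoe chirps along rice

Line 2

Line 1: no(1) + silk(1) + on(1) + four(1) + moth(1) = 5 ✓
Line 2: farmer(2) + on(1) + foot(1) = 4 (expected 3)
Line 3: shoe(1) + chirps(1) + along(2) + rice(1) = 5 ✓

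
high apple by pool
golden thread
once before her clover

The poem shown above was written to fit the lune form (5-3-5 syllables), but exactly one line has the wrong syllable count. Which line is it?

Line 1: high (1), apple (2), by (1), pool (1) → 5 ✓
Line 2: golden (2), thread (1) → 3 ✓
Line 3: once (1), before (2), her (1), clover (2) → 6 (expected 5)

Line 3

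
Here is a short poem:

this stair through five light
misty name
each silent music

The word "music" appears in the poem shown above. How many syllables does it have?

2

"music" has 2 syllables.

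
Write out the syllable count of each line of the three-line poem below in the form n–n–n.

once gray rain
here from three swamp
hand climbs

3–4–2

Line 1: "once gray rain": 1+1+1 = 3
Line 2: "here from three swamp": 1+1+1+1 = 4
Line 3: "hand climbs": 1+1 = 2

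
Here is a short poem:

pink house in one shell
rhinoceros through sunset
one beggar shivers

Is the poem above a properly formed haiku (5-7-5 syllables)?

Line 1: pink (1), house (1), in (1), one (1), shell (1) → 5 ✓
Line 2: rhinoceros (4), through (1), sunset (2) → 7 ✓
Line 3: one (1), beggar (2), shivers (2) → 5 ✓

Yes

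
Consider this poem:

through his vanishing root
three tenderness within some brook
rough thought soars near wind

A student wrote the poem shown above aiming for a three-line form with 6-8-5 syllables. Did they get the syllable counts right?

Line 1: through (1), his (1), vanishing (3), root (1) → 6 ✓
Line 2: three (1), tenderness (3), within (2), some (1), brook (1) → 8 ✓
Line 3: rough (1), thought (1), soars (1), near (1), wind (1) → 5 ✓

Yes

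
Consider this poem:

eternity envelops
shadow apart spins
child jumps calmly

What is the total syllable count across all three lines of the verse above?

Line 1: "eternity envelops": 4+3 = 7
Line 2: "shadow apart spins": 2+2+1 = 5
Line 3: "child jumps calmly": 1+1+2 = 4
Total: 7 + 5 + 4 = 16

16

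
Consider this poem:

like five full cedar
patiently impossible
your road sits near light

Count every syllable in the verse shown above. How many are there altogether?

Line 1: like (1), five (1), full (1), cedar (2) → 5
Line 2: patiently (3), impossible (4) → 7
Line 3: your (1), road (1), sits (1), near (1), light (1) → 5
Total: 5 + 7 + 5 = 17

17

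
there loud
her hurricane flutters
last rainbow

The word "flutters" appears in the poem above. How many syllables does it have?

2

"flutters" has 2 syllables.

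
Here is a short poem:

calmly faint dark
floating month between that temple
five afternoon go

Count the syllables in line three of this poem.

Line three: "five afternoon go": 1+3+1 = 5

5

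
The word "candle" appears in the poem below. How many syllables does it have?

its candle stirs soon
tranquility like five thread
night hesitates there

2

"candle" has 2 syllables.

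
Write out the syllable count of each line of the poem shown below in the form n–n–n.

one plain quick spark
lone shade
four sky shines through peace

Line 1: one(1) + plain(1) + quick(1) + spark(1) = 4
Line 2: lone(1) + shade(1) = 2
Line 3: four(1) + sky(1) + shines(1) + through(1) + peace(1) = 5

4–2–5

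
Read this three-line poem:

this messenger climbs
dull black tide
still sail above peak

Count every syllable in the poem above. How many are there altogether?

13

Line 1: this (1), messenger (3), climbs (1) → 5
Line 2: dull (1), black (1), tide (1) → 3
Line 3: still (1), sail (1), above (2), peak (1) → 5
Total: 5 + 3 + 5 = 13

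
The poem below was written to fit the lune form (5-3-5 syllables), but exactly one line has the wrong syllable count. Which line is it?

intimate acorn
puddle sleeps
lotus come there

Line 3

Line 1: "intimate acorn": 3+2 = 5 ✓
Line 2: "puddle sleeps": 2+1 = 3 ✓
Line 3: "lotus come there": 2+1+1 = 4 (expected 5)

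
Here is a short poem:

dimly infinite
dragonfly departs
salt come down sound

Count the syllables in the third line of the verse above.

The third line: "salt come down sound": 1+1+1+1 = 4

4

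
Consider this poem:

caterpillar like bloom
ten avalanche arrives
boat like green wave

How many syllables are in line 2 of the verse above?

Line 2: ten(1) + avalanche(3) + arrives(2) = 6

6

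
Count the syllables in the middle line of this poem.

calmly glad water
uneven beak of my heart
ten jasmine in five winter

The middle line: "uneven beak of my heart": 3+1+1+1+1 = 7

7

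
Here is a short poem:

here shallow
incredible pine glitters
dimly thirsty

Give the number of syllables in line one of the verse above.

3

Line one: here(1) + shallow(2) = 3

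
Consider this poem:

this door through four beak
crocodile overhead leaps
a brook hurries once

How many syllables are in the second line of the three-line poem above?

7

The second line: crocodile(3) + overhead(3) + leaps(1) = 7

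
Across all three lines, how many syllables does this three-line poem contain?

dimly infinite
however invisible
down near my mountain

17

Line 1: dimly(2) + infinite(3) = 5
Line 2: however(3) + invisible(4) = 7
Line 3: down(1) + near(1) + my(1) + mountain(2) = 5
Total: 5 + 7 + 5 = 17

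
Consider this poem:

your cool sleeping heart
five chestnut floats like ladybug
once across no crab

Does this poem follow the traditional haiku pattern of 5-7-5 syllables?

Line 1: your (1), cool (1), sleeping (2), heart (1) → 5 ✓
Line 2: five (1), chestnut (2), floats (1), like (1), ladybug (3) → 8 (expected 7)
Line 3: once (1), across (2), no (1), crab (1) → 5 ✓

No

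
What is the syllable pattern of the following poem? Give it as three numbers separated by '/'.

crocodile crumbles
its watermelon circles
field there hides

Line 1: crocodile(3) + crumbles(2) = 5
Line 2: its(1) + watermelon(4) + circles(2) = 7
Line 3: field(1) + there(1) + hides(1) = 3

5/7/3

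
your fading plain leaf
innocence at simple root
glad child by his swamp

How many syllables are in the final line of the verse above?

5

The final line: glad(1) + child(1) + by(1) + his(1) + swamp(1) = 5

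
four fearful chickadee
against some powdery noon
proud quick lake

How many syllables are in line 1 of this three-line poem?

Line 1: four(1) + fearful(2) + chickadee(3) = 6

6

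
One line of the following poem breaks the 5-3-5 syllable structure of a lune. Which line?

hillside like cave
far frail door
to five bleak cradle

Line 1

Line 1: hillside (2), like (1), cave (1) → 4 (expected 5)
Line 2: far (1), frail (1), door (1) → 3 ✓
Line 3: to (1), five (1), bleak (1), cradle (2) → 5 ✓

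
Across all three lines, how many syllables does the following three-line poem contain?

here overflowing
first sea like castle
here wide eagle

Line 1: here (1), overflowing (4) → 5
Line 2: first (1), sea (1), like (1), castle (2) → 5
Line 3: here (1), wide (1), eagle (2) → 4
Total: 5 + 5 + 4 = 14

14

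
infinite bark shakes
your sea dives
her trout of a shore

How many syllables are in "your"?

1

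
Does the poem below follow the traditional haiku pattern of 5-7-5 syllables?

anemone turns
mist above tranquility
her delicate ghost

Yes

Line 1: anemone (4), turns (1) → 5 ✓
Line 2: mist (1), above (2), tranquility (4) → 7 ✓
Line 3: her (1), delicate (3), ghost (1) → 5 ✓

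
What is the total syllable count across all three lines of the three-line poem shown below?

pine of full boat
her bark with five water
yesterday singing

Line 1: "pine of full boat": 1+1+1+1 = 4
Line 2: "her bark with five water": 1+1+1+1+2 = 6
Line 3: "yesterday singing": 3+2 = 5
Total: 4 + 6 + 5 = 15

15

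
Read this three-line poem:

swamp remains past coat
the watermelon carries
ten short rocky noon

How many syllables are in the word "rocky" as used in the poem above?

2

"rocky" has 2 syllables.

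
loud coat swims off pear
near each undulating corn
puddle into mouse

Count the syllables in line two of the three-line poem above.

Line two: near(1) + each(1) + undulating(4) + corn(1) = 7

7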